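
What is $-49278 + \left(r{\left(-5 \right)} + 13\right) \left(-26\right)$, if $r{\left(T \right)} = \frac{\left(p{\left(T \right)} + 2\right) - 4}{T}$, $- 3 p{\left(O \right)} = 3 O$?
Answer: $- \frac{248002}{5} \approx -49600.0$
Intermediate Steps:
$p{\left(O \right)} = - O$ ($p{\left(O \right)} = - \frac{3 O}{3} = - O$)
$r{\left(T \right)} = \frac{-2 - T}{T}$ ($r{\left(T \right)} = \frac{\left(- T + 2\right) - 4}{T} = \frac{\left(2 - T\right) - 4}{T} = \frac{-2 - T}{T}$)
$-49278 + \left(r{\left(-5 \right)} + 13\right) \left(-26\right) = -49278 + \left(\frac{-2 - -5}{-5} + 13\right) \left(-26\right) = -49278 + \left(- \frac{-2 + 5}{5} + 13\right) \left(-26\right) = -49278 + \left(\left(- \frac{1}{5}\right) 3 + 13\right) \left(-26\right) = -49278 + \left(- \frac{3}{5} + 13\right) \left(-26\right) = -49278 + \frac{62}{5} \left(-26\right) = -49278 - \frac{1612}{5} = - \frac{248002}{5}$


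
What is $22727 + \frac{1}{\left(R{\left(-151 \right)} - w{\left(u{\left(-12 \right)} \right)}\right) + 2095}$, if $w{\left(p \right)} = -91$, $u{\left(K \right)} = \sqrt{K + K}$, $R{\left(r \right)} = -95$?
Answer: $\frac{47522158}{2091} \approx 22727.0$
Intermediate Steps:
$u{\left(K \right)} = \sqrt{2} \sqrt{K}$ ($u{\left(K \right)} = \sqrt{2 K} = \sqrt{2} \sqrt{K}$)
$22727 + \frac{1}{\left(R{\left(-151 \right)} - w{\left(u{\left(-12 \right)} \right)}\right) + 2095} = 22727 + \frac{1}{\left(-95 - -91\right) + 2095} = 22727 + \frac{1}{\left(-95 + 91\right) + 2095} = 22727 + \frac{1}{-4 + 2095} = 22727 + \frac{1}{2091} = \frac{47522158}{2091}$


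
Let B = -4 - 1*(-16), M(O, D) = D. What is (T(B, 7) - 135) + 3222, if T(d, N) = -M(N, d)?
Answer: 3075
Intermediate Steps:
B = 12 (B = -4 + 16 = 12)
T(d, N) = -d
(T(B, 7) - 135) + 3222 = (-1*12 - 135) + 3222 = (-12 - 135) + 3222 = -147 + 3222 = 3075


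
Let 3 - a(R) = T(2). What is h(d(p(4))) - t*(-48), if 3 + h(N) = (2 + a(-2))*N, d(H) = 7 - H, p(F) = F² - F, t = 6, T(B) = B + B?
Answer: 280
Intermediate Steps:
T(B) = 2*B
a(R) = -1 (a(R) = 3 - 2*2 = 3 - 1*4 = 3 - 4 = -1)
h(N) = -3 + N (h(N) = -3 + (2 - 1)*N = -3 + 1*N = -3 + N)
h(d(p(4))) - t*(-48) = (-3 + (7 - 4*(-1 + 4))) - 6*(-48) = (-3 + (7 - 4*3)) - 1*(-288) = (-3 + (7 - 1*12)) + 288 = (-3 + (7 - 12)) + 288 = (-3 - 5) + 288 = -8 + 288 = 280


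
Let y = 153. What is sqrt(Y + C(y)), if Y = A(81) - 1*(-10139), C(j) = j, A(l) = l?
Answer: sqrt(10373) ≈ 101.85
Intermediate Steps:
Y = 10220 (Y = 81 - 1*(-10139) = 81 + 10139 = 10220)
sqrt(Y + C(y)) = sqrt(10220 + 153) = sqrt(10373)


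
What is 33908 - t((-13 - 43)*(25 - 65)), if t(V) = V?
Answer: 31668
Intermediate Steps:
33908 - t((-13 - 43)*(25 - 65)) = 33908 - (-13 - 43)*(25 - 65) = 33908 - (-56)*(-40) = 33908 - 1*2240 = 33908 - 2240 = 31668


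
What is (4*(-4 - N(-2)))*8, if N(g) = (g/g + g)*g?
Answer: -192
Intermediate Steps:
N(g) = g*(1 + g) (N(g) = (1 + g)*g = g*(1 + g))
(4*(-4 - N(-2)))*8 = (4*(-4 - (-2)*(1 - 2)))*8 = (4*(-4 - (-2)*(-1)))*8 = (4*(-4 - 1*2))*8 = (4*(-4 - 2))*8 = (4*(-6))*8 = -24*8 = -192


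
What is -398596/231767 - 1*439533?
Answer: -101869643407/231767 ≈ -4.3953e+5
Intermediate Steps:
-398596/231767 - 1*439533 = -398596*1/231767 - 439533 = -398596/231767 - 439533 = -101869643407/231767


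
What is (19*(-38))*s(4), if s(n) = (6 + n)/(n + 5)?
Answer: -7220/9 ≈ -802.22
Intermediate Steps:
s(n) = (6 + n)/(5 + n)
(19*(-38))*s(4) = (19*(-38))*((6 + 4)/(5 + 4)) = -722*10/9 = -7220/9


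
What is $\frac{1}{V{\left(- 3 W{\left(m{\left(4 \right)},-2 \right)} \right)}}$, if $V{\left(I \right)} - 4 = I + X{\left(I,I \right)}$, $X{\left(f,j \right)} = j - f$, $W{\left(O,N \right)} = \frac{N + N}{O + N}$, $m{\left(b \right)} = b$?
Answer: $\frac{1}{10} \approx 0.1$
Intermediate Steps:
$W{\left(O,N \right)} = \frac{2 N}{N + O}$
$V{\left(I \right)} = 4 + I$ ($V{\left(I \right)} = 4 + \left(I + \left(I - I\right)\right) = 4 + \left(I + 0\right) = 4 + I$)
$\frac{1}{V{\left(- 3 W{\left(m{\left(4 \right)},-2 \right)} \right)}} = \frac{1}{4 - 3 \cdot 2 \left(-2\right) \frac{1}{-2 + 4}} = \frac{1}{4 - 3 \cdot 2 \left(-2\right) \frac{1}{2}} = \frac{1}{4 - -6} = \frac{1}{4 + 6} = \frac{1}{10}$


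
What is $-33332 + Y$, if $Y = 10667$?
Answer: $-22665$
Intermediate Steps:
$-33332 + Y = -33332 + 10667 = -22665$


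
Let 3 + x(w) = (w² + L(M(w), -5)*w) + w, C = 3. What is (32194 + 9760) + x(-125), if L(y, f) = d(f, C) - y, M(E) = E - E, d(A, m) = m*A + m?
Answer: 58951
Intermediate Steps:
d(A, m) = m + A*m (d(A, m) = A*m + m = m + A*m)
M(E) = 0
L(y, f) = 3 - y + 3*f (L(y, f) = 3*(1 + f) - y = (3 + 3*f) - y = 3 - y + 3*f)
x(w) = -3 + w² - 11*w (x(w) = -3 + ((w² + (3 - 1*0 + 3*(-5))*w) + w) = -3 + ((w² + (3 + 0 - 15)*w) + w) = -3 + ((w² - 12*w) + w) = -3 + (w² - 11*w) = -3 + w² - 11*w)
(32194 + 9760) + x(-125) = (32194 + 9760) + (-3 + (-125)² - 11*(-125)) = 41954 + (-3 + 15625 + 1375) = 41954 + 16997 = 58951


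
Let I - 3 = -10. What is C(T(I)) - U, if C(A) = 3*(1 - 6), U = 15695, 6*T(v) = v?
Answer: -15710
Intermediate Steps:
I = -7 (I = 3 - 10 = -7)
T(v) = v/6
C(A) = -15 (C(A) = 3*(-5) = -15)
C(T(I)) - U = -15 - 1*15695 = -15 - 15695 = -15710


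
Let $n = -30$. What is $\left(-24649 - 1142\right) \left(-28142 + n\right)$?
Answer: $726584052$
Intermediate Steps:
$\left(-24649 - 1142\right) \left(-28142 + n\right) = \left(-24649 - 1142\right) \left(-28142 - 30\right) = \left(-25791\right) \left(-28172\right) = 726584052$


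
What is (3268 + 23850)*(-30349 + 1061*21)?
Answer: -218788024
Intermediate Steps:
(3268 + 23850)*(-30349 + 1061*21) = 27118*(-30349 + 22281) = 27118*(-8068) = -218788024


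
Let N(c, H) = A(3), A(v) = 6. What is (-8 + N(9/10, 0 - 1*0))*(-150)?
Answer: 300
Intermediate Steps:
N(c, H) = 6
(-8 + N(9/10, 0 - 1*0))*(-150) = (-8 + 6)*(-150) = -2*(-150) = 300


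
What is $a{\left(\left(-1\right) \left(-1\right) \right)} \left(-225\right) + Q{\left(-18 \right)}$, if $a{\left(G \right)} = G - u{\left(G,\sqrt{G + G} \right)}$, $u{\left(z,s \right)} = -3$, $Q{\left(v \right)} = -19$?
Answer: $-919$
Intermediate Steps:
$a{\left(G \right)} = 3 + G$ ($a{\left(G \right)} = G - -3 = G + 3 = 3 + G$)
$a{\left(\left(-1\right) \left(-1\right) \right)} \left(-225\right) + Q{\left(-18 \right)} = \left(3 - -1\right) \left(-225\right) - 19 = \left(3 + 1\right) \left(-225\right) - 19 = 4 \left(-225\right) - 19 = -900 - 19 = -919$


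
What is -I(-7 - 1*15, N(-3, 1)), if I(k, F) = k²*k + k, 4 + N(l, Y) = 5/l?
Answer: 10670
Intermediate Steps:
N(l, Y) = -4 + 5/l
I(k, F) = k + k³ (I(k, F) = k³ + k = k + k³)
-I(-7 - 1*15, N(-3, 1)) = -((-7 - 1*15) + (-7 - 1*15)³) = -((-7 - 15) + (-7 - 15)³) = -(-22 + (-22)³) = -(-22 - 10648) = -1*(-10670) = 10670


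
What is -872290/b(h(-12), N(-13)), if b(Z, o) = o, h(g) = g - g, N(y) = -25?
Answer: 174458/5 ≈ 34892.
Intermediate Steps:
h(g) = 0
-872290/b(h(-12), N(-13)) = -872290/(-25) = -872290*(-1/25) = 174458/5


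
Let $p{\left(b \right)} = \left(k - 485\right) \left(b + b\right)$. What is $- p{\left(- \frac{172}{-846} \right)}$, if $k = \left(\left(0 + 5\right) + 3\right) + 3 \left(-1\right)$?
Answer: $\frac{27520}{141} \approx 195.18$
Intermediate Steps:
$k = 5$ ($k = \left(5 + 3\right) - 3 = 8 - 3 = 5$)
$p{\left(b \right)} = - 960 b$ ($p{\left(b \right)} = \left(5 - 485\right) \left(b + b\right) = - 480 \cdot 2 b = - 960 b$)
$- p{\left(- \frac{172}{-846} \right)} = - \left(-960\right) \left(- \frac{172}{-846}\right) = - \left(-960\right) \left(\left(-172\right) \left(- \frac{1}{846}\right)\right) = - \frac{\left(-960\right) 86}{423} = \left(-1\right) \left(- \frac{27520}{141}\right) = \frac{27520}{141}$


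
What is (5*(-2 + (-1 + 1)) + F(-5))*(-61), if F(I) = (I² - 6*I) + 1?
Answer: -2806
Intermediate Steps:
F(I) = 1 + I² - 6*I
(5*(-2 + (-1 + 1)) + F(-5))*(-61) = (5*(-2 + (-1 + 1)) + (1 + (-5)² - 6*(-5)))*(-61) = (5*(-2 + 0) + (1 + 25 + 30))*(-61) = (5*(-2) + 56)*(-61) = (-10 + 56)*(-61) = 46*(-61) = -2806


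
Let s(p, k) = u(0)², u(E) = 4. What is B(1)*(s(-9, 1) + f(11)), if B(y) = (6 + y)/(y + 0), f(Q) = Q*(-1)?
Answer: 35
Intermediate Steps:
f(Q) = -Q
B(y) = (6 + y)/y
s(p, k) = 16 (s(p, k) = 4² = 16)
B(1)*(s(-9, 1) + f(11)) = ((6 + 1)/1)*(16 - 1*11) = (1*7)*(16 - 11) = 7*5 = 35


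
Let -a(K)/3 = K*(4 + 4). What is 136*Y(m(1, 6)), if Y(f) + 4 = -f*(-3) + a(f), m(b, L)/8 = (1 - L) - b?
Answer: 136544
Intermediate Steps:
a(K) = -24*K (a(K) = -3*K*(4 + 4) = -3*K*8 = -24*K)
m(b, L) = 8 - 8*L - 8*b (m(b, L) = 8*((1 - L) - b) = 8*(1 - L - b) = 8 - 8*L - 8*b)
Y(f) = -4 - 21*f (Y(f) = -4 + (-f*(-3) - 24*f) = -4 + (3*f - 24*f) = -4 - 21*f)
136*Y(m(1, 6)) = 136*(-4 - 21*(8 - 8*6 - 8*1)) = 136*(-4 - 21*(8 - 48 - 8)) = 136*(-4 - 21*(-48)) = 136*(-4 + 1008) = 136*1004 = 136544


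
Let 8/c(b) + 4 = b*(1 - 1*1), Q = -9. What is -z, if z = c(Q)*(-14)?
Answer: -28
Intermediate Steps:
c(b) = -2 (c(b) = 8/(-4 + b*(1 - 1*1)) = 8/(-4 + b*(1 - 1)) = 8/(-4 + b*0) = 8/(-4 + 0) = 8/(-4) = 8*(-¼) = -2)
z = 28 (z = -2*(-14) = 28)
-z = -1*28 = -28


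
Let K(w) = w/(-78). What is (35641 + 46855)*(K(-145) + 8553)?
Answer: 27523924192/39 ≈ 7.0574e+8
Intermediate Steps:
K(w) = -w/78 (K(w) = w*(-1/78) = -w/78)
(35641 + 46855)*(K(-145) + 8553) = (35641 + 46855)*(-1/78*(-145) + 8553) = 82496*(145/78 + 8553) = 82496*(667279/78) = 27523924192/39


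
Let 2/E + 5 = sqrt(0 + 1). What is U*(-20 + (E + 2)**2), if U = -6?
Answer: 213/2 ≈ 106.50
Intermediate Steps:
E = -1/2 (E = 2/(-5 + sqrt(0 + 1)) = 2/(-5 + sqrt(1)) = 2/(-5 + 1) = 2/(-4) = 2*(-1/4) = -1/2 ≈ -0.50000)
U*(-20 + (E + 2)**2) = -6*(-20 + (-1/2 + 2)**2) = -6*(-20 + (3/2)**2) = -6*(-20 + 9/4) = -6*(-71/4) = 213/2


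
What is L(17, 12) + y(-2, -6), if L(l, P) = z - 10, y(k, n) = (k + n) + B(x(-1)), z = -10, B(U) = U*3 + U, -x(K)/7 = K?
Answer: 0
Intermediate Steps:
x(K) = -7*K
B(U) = 4*U (B(U) = 3*U + U = 4*U)
y(k, n) = 28 + k + n (y(k, n) = (k + n) + 4*(-7*(-1)) = (k + n) + 4*7 = (k + n) + 28 = 28 + k + n)
L(l, P) = -20 (L(l, P) = -10 - 10 = -20)
L(17, 12) + y(-2, -6) = -20 + (28 - 2 - 6) = -20 + 20 = 0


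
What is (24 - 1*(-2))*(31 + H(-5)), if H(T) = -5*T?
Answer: 1456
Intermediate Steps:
(24 - 1*(-2))*(31 + H(-5)) = (24 - 1*(-2))*(31 - 5*(-5)) = (24 + 2)*(31 + 25) = 26*56 = 1456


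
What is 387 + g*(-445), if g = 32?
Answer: -13853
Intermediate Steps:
387 + g*(-445) = 387 + 32*(-445) = 387 - 14240 = -13853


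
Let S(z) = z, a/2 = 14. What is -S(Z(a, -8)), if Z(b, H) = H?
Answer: 8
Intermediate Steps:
a = 28 (a = 2*14 = 28)
-S(Z(a, -8)) = -1*(-8) = 8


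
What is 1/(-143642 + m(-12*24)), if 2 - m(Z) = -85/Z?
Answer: -288/41368405 ≈ -6.9618e-6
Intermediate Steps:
m(Z) = 2 + 85/Z (m(Z) = 2 - (-85)/Z = 2 + 85/Z)
1/(-143642 + m(-12*24)) = 1/(-143642 + (2 + 85/((-12*24)))) = 1/(-143642 + (2 + 85/(-288))) = 1/(-143642 + (2 + 85*(-1/288))) = 1/(-143642 + (2 - 85/288)) = 1/(-143642 + 491/288) = 1/(-41368405/288) = -288/41368405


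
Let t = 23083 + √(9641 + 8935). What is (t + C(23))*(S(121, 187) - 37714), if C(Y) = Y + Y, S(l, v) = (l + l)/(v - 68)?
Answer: -103796568396/119 - 53852688*√129/119 ≈ -8.7738e+8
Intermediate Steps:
S(l, v) = 2*l/(-68 + v) (S(l, v) = (2*l)/(-68 + v) = 2*l/(-68 + v))
C(Y) = 2*Y
t = 23083 + 12*√129 (t = 23083 + √18576 = 23083 + 12*√129 ≈ 23219.)
(t + C(23))*(S(121, 187) - 37714) = ((23083 + 12*√129) + 2*23)*(2*121/(-68 + 187) - 37714) = ((23083 + 12*√129) + 46)*(2*121/119 - 37714) = (23129 + 12*√129)*(2*121*(1/119) - 37714) = (23129 + 12*√129)*(242/119 - 37714) = (23129 + 12*√129)*(-4487724/119) = -103796568396/119 - 53852688*√129/119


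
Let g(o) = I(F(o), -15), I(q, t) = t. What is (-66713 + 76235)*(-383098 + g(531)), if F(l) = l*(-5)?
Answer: -3648001986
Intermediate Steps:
F(l) = -5*l
g(o) = -15
(-66713 + 76235)*(-383098 + g(531)) = (-66713 + 76235)*(-383098 - 15) = 9522*(-383113) = -3648001986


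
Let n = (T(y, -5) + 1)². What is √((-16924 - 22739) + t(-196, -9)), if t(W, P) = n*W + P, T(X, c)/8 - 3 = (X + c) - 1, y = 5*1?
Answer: 22*I*√199 ≈ 310.35*I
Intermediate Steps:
y = 5
T(X, c) = 16 + 8*X + 8*c (T(X, c) = 24 + 8*((X + c) - 1) = 24 + 8*(-1 + X + c) = 24 + (-8 + 8*X + 8*c) = 16 + 8*X + 8*c)
n = 289 (n = ((16 + 8*5 + 8*(-5)) + 1)² = ((16 + 40 - 40) + 1)² = (16 + 1)² = 17² = 289)
t(W, P) = P + 289*W (t(W, P) = 289*W + P = P + 289*W)
√((-16924 - 22739) + t(-196, -9)) = √((-16924 - 22739) + (-9 + 289*(-196))) = √(-39663 + (-9 - 56644)) = √(-39663 - 56653) = √(-96316) = 22*I*√199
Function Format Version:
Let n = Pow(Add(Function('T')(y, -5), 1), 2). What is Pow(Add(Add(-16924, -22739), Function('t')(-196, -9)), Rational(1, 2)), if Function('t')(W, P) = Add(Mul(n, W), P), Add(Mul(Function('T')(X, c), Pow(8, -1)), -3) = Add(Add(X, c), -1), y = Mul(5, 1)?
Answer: Mul(22, I, Pow(199, Rational(1, 2))) ≈ Mul(310.35, I)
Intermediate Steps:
y = 5
Function('T')(X, c) = Add(16, Mul(8, X), Mul(8, c)) (Function('T')(X, c) = Add(24, Mul(8, Add(Add(X, c), -1))) = Add(24, Mul(8, Add(-1, X, c))) = Add(24, Add(-8, Mul(8, X), Mul(8, c))) = Add(16, Mul(8, X), Mul(8, c)))
n = 289 (n = Pow(Add(Add(16, Mul(8, 5), Mul(8, -5)), 1), 2) = Pow(Add(Add(16, 40, -40), 1), 2) = Pow(Add(16, 1), 2) = Pow(17, 2) = 289)
Function('t')(W, P) = Add(P, Mul(289, W)) (Function('t')(W, P) = Add(Mul(289, W), P) = Add(P, Mul(289, W)))
Pow(Add(Add(-16924, -22739), Function('t')(-196, -9)), Rational(1, 2)) = Pow(Add(Add(-16924, -22739), Add(-9, Mul(289, -196))), Rational(1, 2)) = Pow(Add(-39663, Add(-9, -56644)), Rational(1, 2)) = Pow(Add(-39663, -56653), Rational(1, 2)) = Pow(-96316, Rational(1, 2)) = Mul(22, I, Pow(199, Rational(1, 2)))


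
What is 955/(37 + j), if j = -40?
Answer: -955/3 ≈ -318.33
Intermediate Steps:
955/(37 + j) = 955/(37 - 40) = 955/(-3) = -⅓*955 = -955/3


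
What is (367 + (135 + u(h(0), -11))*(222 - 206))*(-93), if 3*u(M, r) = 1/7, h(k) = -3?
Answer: -1645573/7 ≈ -2.3508e+5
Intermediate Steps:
u(M, r) = 1/21 (u(M, r) = (⅓)/7 = (⅓)*(⅐) = 1/21)
(367 + (135 + u(h(0), -11))*(222 - 206))*(-93) = (367 + (135 + 1/21)*(222 - 206))*(-93) = (367 + (2836/21)*16)*(-93) = (367 + 45376/21)*(-93) = (53083/21)*(-93) = -1645573/7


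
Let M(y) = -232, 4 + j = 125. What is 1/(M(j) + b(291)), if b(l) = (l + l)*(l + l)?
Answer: 1/338492 ≈ 2.9543e-6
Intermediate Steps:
j = 121 (j = -4 + 125 = 121)
b(l) = 4*l² (b(l) = (2*l)*(2*l) = 4*l²)
1/(M(j) + b(291)) = 1/(-232 + 4*291²) = 1/(-232 + 4*84681) = 1/(-232 + 338724) = 1/338492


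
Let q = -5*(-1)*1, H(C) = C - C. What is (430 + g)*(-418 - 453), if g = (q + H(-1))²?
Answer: -396305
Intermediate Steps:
H(C) = 0
q = 5 (q = 5*1 = 5)
g = 25 (g = (5 + 0)² = 5² = 25)
(430 + g)*(-418 - 453) = (430 + 25)*(-418 - 453) = 455*(-871) = -396305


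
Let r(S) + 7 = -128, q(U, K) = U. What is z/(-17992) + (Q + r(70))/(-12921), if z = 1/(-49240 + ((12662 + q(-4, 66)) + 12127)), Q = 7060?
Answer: -41739190823/77879001720 ≈ -0.53595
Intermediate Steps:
r(S) = -135 (r(S) = -7 - 128 = -135)
z = -1/24455 (z = 1/(-49240 + ((12662 - 4) + 12127)) = 1/(-49240 + (12658 + 12127)) = 1/(-49240 + 24785) = 1/(-24455) = -1/24455 ≈ -4.0891e-5)
z/(-17992) + (Q + r(70))/(-12921) = -1/24455/(-17992) + (7060 - 135)/(-12921) = -1/24455*(-1/17992) + 6925*(-1/12921) = 1/439994360 - 6925/12921 = -41739190823/77879001720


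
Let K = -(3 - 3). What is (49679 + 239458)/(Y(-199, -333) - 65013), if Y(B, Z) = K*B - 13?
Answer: -289137/65026 ≈ -4.4465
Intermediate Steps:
K = 0 (K = -1*0 = 0)
Y(B, Z) = -13 (Y(B, Z) = 0*B - 13 = 0 - 13 = -13)
(49679 + 239458)/(Y(-199, -333) - 65013) = (49679 + 239458)/(-13 - 65013) = 289137/(-65026) = 289137*(-1/65026) = -289137/65026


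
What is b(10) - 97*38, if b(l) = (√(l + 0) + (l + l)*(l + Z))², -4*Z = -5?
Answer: 46949 + 450*√10 ≈ 48372.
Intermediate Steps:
Z = 5/4 (Z = -¼*(-5) = 5/4 ≈ 1.2500)
b(l) = (√l + 2*l*(5/4 + l))² (b(l) = (√(l + 0) + (l + l)*(l + 5/4))² = (√l + (2*l)*(5/4 + l))² = (√l + 2*l*(5/4 + l))²)
b(10) - 97*38 = (2*√10 + 4*10² + 5*10)²/4 - 97*38 = (2*√10 + 4*100 + 50)²/4 - 3686 = (2*√10 + 400 + 50)²/4 - 3686 = (450 + 2*√10)²/4 - 3686 = -3686 + (450 + 2*√10)²/4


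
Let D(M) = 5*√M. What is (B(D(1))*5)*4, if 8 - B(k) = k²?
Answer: -340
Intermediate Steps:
B(k) = 8 - k²
(B(D(1))*5)*4 = ((8 - (5*√1)²)*5)*4 = ((8 - (5*1)²)*5)*4 = ((8 - 1*5²)*5)*4 = ((8 - 1*25)*5)*4 = ((8 - 25)*5)*4 = -17*5*4 = -85*4 = -340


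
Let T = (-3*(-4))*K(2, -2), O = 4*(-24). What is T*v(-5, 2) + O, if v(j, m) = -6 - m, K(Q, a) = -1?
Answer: 0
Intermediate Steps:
O = -96
T = -12 (T = -3*(-4)*(-1) = 12*(-1) = -12)
T*v(-5, 2) + O = -12*(-6 - 1*2) - 96 = -12*(-6 - 2) - 96 = -12*(-8) - 96 = 96 - 96 = 0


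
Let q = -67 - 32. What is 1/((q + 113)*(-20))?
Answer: -1/280 ≈ -0.0035714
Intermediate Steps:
q = -99
1/((q + 113)*(-20)) = 1/((-99 + 113)*(-20)) = 1/(14*(-20)) = 1/(-280) = -1/280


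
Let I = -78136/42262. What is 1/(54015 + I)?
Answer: 21131/1141351897 ≈ 1.8514e-5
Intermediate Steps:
I = -39068/21131 (I = -78136*1/42262 = -39068/21131 ≈ -1.8488)
1/(54015 + I) = 1/(54015 - 39068/21131) = 1/(1141351897/21131) = 21131/1141351897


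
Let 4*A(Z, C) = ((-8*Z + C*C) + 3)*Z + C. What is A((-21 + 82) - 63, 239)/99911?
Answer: -114041/399644 ≈ -0.28536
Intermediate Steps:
A(Z, C) = C/4 + Z*(3 + C**2 - 8*Z)/4 (A(Z, C) = (((-8*Z + C*C) + 3)*Z + C)/4 = (((-8*Z + C**2) + 3)*Z + C)/4 = (((C**2 - 8*Z) + 3)*Z + C)/4 = ((3 + C**2 - 8*Z)*Z + C)/4 = (Z*(3 + C**2 - 8*Z) + C)/4 = (C + Z*(3 + C**2 - 8*Z))/4 = C/4 + Z*(3 + C**2 - 8*Z)/4)
A((-21 + 82) - 63, 239)/99911 = (-2*((-21 + 82) - 63)**2 + (1/4)*239 + 3*((-21 + 82) - 63)/4 + (1/4)*((-21 + 82) - 63)*239**2)/99911 = (-2*(61 - 63)**2 + 239/4 + 3*(61 - 63)/4 + (1/4)*(61 - 63)*57121)*(1/99911) = (-2*(-2)**2 + 239/4 + (3/4)*(-2) + (1/4)*(-2)*57121)*(1/99911) = (-2*4 + 239/4 - 3/2 - 57121/2)*(1/99911) = (-8 + 239/4 - 3/2 - 57121/2)*(1/99911) = -114041/4*1/99911 = -114041/399644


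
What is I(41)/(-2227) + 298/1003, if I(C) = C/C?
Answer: 38979/131393 ≈ 0.29666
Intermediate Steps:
I(C) = 1
I(41)/(-2227) + 298/1003 = 1/(-2227) + 298/1003 = 1*(-1/2227) + 298*(1/1003) = -1/2227 + 298/1003 = 38979/131393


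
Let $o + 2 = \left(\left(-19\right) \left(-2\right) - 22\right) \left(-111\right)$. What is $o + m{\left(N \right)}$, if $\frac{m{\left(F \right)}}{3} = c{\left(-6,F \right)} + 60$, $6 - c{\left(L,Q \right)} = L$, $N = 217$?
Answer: $-1562$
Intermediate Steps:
$c{\left(L,Q \right)} = 6 - L$
$m{\left(F \right)} = 216$ ($m{\left(F \right)} = 3 \left(\left(6 - -6\right) + 60\right) = 3 \left(\left(6 + 6\right) + 60\right) = 3 \left(12 + 60\right) = 3 \cdot 72 = 216$)
$o = -1778$ ($o = -2 + \left(\left(-19\right) \left(-2\right) - 22\right) \left(-111\right) = -2 + \left(38 - 22\right) \left(-111\right) = -2 + 16 \left(-111\right) = -2 - 1776 = -1778$)
$o + m{\left(N \right)} = -1778 + 216 = -1562$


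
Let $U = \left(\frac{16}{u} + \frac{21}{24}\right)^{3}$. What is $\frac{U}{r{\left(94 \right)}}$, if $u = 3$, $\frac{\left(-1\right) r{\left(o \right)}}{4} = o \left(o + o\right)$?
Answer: $- \frac{3307949}{977190912} \approx -0.0033852$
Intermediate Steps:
$r{\left(o \right)} = - 8 o^{2}$ ($r{\left(o \right)} = - 4 o \left(o + o\right) = - 4 o 2 o = - 4 \cdot 2 o^{2} = - 8 o^{2}$)
$U = \frac{3307949}{13824}$ ($U = \left(\frac{16}{3} + \frac{21}{24}\right)^{3} = \left(16 \cdot \frac{1}{3} + 21 \cdot \frac{1}{24}\right)^{3} = \left(\frac{16}{3} + \frac{7}{8}\right)^{3} = \left(\frac{149}{24}\right)^{3} = \frac{3307949}{13824} \approx 239.29$)
$\frac{U}{r{\left(94 \right)}} = \frac{3307949}{13824 \left(- 8 \cdot 94^{2}\right)} = \frac{3307949}{13824 \left(\left(-8\right) 8836\right)} = \frac{3307949}{13824 \left(-70688\right)} = \frac{3307949}{13824} \left(- \frac{1}{70688}\right) = - \frac{3307949}{977190912}$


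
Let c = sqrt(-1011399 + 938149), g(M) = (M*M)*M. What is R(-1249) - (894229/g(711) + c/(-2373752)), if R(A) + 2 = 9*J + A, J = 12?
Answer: -410824161862/359425431 + 5*I*sqrt(2930)/2373752 ≈ -1143.0 + 0.00011402*I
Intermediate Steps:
g(M) = M**3 (g(M) = M**2*M = M**3)
c = 5*I*sqrt(2930) (c = sqrt(-73250) = 5*I*sqrt(2930) ≈ 270.65*I)
R(A) = 106 + A (R(A) = -2 + (9*12 + A) = -2 + (108 + A) = 106 + A)
R(-1249) - (894229/g(711) + c/(-2373752)) = (106 - 1249) - (894229/(711**3) + (5*I*sqrt(2930))/(-2373752)) = -1143 - (894229/359425431 + (5*I*sqrt(2930))*(-1/2373752)) = -1143 - (894229*(1/359425431) - 5*I*sqrt(2930)/2373752) = -1143 - (894229/359425431 - 5*I*sqrt(2930)/2373752) = -1143 + (-894229/359425431 + 5*I*sqrt(2930)/2373752) = -410824161862/359425431 + 5*I*sqrt(2930)/2373752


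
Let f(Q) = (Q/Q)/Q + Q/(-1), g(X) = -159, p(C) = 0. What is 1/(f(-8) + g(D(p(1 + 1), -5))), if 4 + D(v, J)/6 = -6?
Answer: -8/1209 ≈ -0.0066170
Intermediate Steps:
D(v, J) = -60 (D(v, J) = -24 + 6*(-6) = -24 - 36 = -60)
f(Q) = 1/Q - Q (f(Q) = 1/Q + Q*(-1) = 1/Q - Q)
1/(f(-8) + g(D(p(1 + 1), -5))) = 1/((1/(-8) - 1*(-8)) - 159) = 1/((-⅛ + 8) - 159) = 1/(63/8 - 159) = 1/(-1209/8) = -8/1209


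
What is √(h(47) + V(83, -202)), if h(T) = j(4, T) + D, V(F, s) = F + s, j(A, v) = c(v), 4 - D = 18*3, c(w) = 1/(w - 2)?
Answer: 2*I*√9505/15 ≈ 12.999*I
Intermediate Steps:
c(w) = 1/(-2 + w)
D = -50 (D = 4 - 18*3 = 4 - 1*54 = 4 - 54 = -50)
j(A, v) = 1/(-2 + v)
h(T) = -50 + 1/(-2 + T) (h(T) = 1/(-2 + T) - 50 = -50 + 1/(-2 + T))
√(h(47) + V(83, -202)) = √((101 - 50*47)/(-2 + 47) + (83 - 202)) = √((101 - 2350)/45 - 119) = √((1/45)*(-2249) - 119) = √(-2249/45 - 119) = √(-7604/45) = 2*I*√9505/15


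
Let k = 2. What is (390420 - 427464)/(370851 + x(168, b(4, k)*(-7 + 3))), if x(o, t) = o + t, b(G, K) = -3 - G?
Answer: -37044/371047 ≈ -0.099836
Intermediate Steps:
(390420 - 427464)/(370851 + x(168, b(4, k)*(-7 + 3))) = (390420 - 427464)/(370851 + (168 + (-3 - 1*4)*(-7 + 3))) = -37044/(370851 + (168 + (-3 - 4)*(-4))) = -37044/(370851 + (168 - 7*(-4))) = -37044/(370851 + (168 + 28)) = -37044/(370851 + 196) = -37044/371047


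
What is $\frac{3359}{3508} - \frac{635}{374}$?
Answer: $- \frac{485657}{655996} \approx -0.74034$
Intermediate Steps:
$\frac{3359}{3508} - \frac{635}{374} = - \frac{485657}{655996}$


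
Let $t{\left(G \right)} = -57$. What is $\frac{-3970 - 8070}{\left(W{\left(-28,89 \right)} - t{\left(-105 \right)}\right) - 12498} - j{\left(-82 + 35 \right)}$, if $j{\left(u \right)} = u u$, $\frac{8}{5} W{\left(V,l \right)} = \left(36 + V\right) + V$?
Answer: $- \frac{54995483}{24907} \approx -2208.0$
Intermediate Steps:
$W{\left(V,l \right)} = \frac{45}{2} + \frac{5 V}{4}$ ($W{\left(V,l \right)} = \frac{5 \left(\left(36 + V\right) + V\right)}{8} = \frac{5 \left(36 + 2 V\right)}{8} = \frac{45}{2} + \frac{5 V}{4}$)
$j{\left(u \right)} = u^{2}$
$\frac{-3970 - 8070}{\left(W{\left(-28,89 \right)} - t{\left(-105 \right)}\right) - 12498} - j{\left(-82 + 35 \right)} = \frac{-3970 - 8070}{\left(\left(\frac{45}{2} + \frac{5}{4} \left(-28\right)\right) - -57\right) - 12498} - \left(-82 + 35\right)^{2} = - \frac{12040}{\left(\left(\frac{45}{2} - 35\right) + 57\right) - 12498} - \left(-47\right)^{2} = - \frac{12040}{\left(- \frac{25}{2} + 57\right) - 12498} - 2209 = - \frac{12040}{\frac{89}{2} - 12498} - 2209 = - \frac{12040}{- \frac{24907}{2}} - 2209 = \left(-12040\right) \left(- \frac{2}{24907}\right) - 2209 = \frac{24080}{24907} - 2209 = - \frac{54995483}{24907}$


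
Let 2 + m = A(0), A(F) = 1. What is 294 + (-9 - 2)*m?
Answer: 305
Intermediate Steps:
m = -1 (m = -2 + 1 = -1)
294 + (-9 - 2)*m = 294 + (-9 - 2)*(-1) = 294 - 11*(-1) = 294 + 11 = 305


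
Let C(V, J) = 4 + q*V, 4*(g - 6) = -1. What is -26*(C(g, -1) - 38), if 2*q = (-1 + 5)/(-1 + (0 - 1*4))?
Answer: 4719/5 ≈ 943.80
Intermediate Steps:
q = -2/5 (q = ((-1 + 5)/(-1 + (0 - 1*4)))/2 = (4/(-1 + (0 - 4)))/2 = (4/(-1 - 4))/2 = (4/(-5))/2 = (4*(-1/5))/2 = (1/2)*(-4/5) = -2/5 ≈ -0.40000)
g = 23/4 (g = 6 + (1/4)*(-1) = 6 - 1/4 = 23/4 ≈ 5.7500)
C(V, J) = 4 - 2*V/5
-26*(C(g, -1) - 38) = -26*((4 - 2/5*23/4) - 38) = -26*((4 - 23/10) - 38) = -26*(17/10 - 38) = -26*(-363/10) = 4719/5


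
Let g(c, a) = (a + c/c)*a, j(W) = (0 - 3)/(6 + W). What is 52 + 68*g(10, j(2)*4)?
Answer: 103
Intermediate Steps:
j(W) = -3/(6 + W)
g(c, a) = a*(1 + a) (g(c, a) = (a + 1)*a = (1 + a)*a = a*(1 + a))
52 + 68*g(10, j(2)*4) = 52 + 68*((-3/(6 + 2)*4)*(1 - 3/(6 + 2)*4)) = 52 + 68*((-3/8*4)*(1 - 3/8*4)) = 52 + 68*(-3*(1 - 3/2)/2) = 52 + 68*(-3/2*(-½)) = 52 + 68*(¾) = 52 + 51 = 103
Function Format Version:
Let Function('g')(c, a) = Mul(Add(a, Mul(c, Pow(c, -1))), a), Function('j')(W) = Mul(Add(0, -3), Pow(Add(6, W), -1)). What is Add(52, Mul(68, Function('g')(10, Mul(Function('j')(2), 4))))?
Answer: 103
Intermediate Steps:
Function('j')(W) = Mul(-3, Pow(Add(6, W), -1))
Function('g')(c, a) = Mul(a, Add(1, a)) (Function('g')(c, a) = Mul(Add(a, 1), a) = Mul(Add(1, a), a) = Mul(a, Add(1, a)))
Add(52, Mul(68, Function('g')(10, Mul(Function('j')(2), 4)))) = Add(52, Mul(68, Mul(Mul(Mul(-3, Pow(Add(6, 2), -1)), 4), Add(1, Mul(Mul(-3, Pow(Add(6, 2), -1)), 4))))) = Add(52, Mul(68, Mul(Mul(Mul(-3, Pow(8, -1)), 4), Add(1, Mul(Mul(-3, Pow(8, -1)), 4))))) = Add(52, Mul(68, Mul(Mul(Mul(-3, Rational(1, 8)), 4), Add(1, Mul(Mul(-3, Rational(1, 8)), 4))))) = Add(52, Mul(68, Mul(Mul(Rational(-3, 8), 4), Add(1, Mul(Rational(-3, 8), 4))))) = Add(52, Mul(68, Mul(Rational(-3, 2), Add(1, Rational(-3, 2))))) = Add(52, Mul(68, Mul(Rational(-3, 2), Rational(-1, 2)))) = Add(52, Mul(68, Rational(3, 4))) = Add(52, 51) = 103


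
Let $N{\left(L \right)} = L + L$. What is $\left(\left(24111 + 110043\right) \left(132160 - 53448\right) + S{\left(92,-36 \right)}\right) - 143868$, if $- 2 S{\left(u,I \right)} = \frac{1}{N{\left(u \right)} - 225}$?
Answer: $\frac{865869633961}{82} \approx 1.0559 \cdot 10^{10}$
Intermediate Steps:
$N{\left(L \right)} = 2 L$
$S{\left(u,I \right)} = - \frac{1}{2 \left(-225 + 2 u\right)}$ ($S{\left(u,I \right)} = - \frac{1}{2 \left(2 u - 225\right)} = - \frac{1}{2 \left(-225 + 2 u\right)}$)
$\left(\left(24111 + 110043\right) \left(132160 - 53448\right) + S{\left(92,-36 \right)}\right) - 143868 = \left(\left(24111 + 110043\right) \left(132160 - 53448\right) - \frac{1}{-450 + 4 \cdot 92}\right) - 143868 = \left(134154 \cdot 78712 - \frac{1}{-450 + 368}\right) + \left(-164364 + 20496\right) = \left(10559529648 - \frac{1}{-82}\right) - 143868 = \left(10559529648 - - \frac{1}{82}\right) - 143868 = \left(10559529648 + \frac{1}{82}\right) - 143868 = \frac{865881431137}{82} - 143868 = \frac{865869633961}{82}$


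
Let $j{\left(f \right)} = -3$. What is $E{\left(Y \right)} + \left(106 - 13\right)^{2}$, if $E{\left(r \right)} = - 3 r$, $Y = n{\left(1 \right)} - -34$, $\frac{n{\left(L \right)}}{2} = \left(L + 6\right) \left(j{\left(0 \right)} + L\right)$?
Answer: $8631$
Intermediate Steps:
$n{\left(L \right)} = 2 \left(-3 + L\right) \left(6 + L\right)$ ($n{\left(L \right)} = 2 \left(L + 6\right) \left(-3 + L\right) = 2 \left(6 + L\right) \left(-3 + L\right) = 2 \left(-3 + L\right) \left(6 + L\right)$)
$Y = 6$ ($Y = \left(-36 + 2 \cdot 1^{2} + 6 \cdot 1\right) - -34 = \left(-36 + 2 \cdot 1 + 6\right) + 34 = \left(-36 + 2 + 6\right) + 34 = -28 + 34 = 6$)
$E{\left(Y \right)} + \left(106 - 13\right)^{2} = \left(-3\right) 6 + \left(106 - 13\right)^{2} = -18 + 93^{2} = -18 + 8649 = 8631$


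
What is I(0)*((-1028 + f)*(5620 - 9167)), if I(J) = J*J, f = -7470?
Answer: 0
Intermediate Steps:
I(J) = J**2
I(0)*((-1028 + f)*(5620 - 9167)) = 0**2*((-1028 - 7470)*(5620 - 9167)) = 0*(-8498*(-3547)) = 0*30142406 = 0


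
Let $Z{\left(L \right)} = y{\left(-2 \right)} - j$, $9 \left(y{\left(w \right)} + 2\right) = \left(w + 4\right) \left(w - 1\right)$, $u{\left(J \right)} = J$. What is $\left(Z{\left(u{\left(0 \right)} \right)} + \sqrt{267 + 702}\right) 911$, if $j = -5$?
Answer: $\frac{6377}{3} + 911 \sqrt{969} \approx 30484.0$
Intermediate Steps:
$y{\left(w \right)} = -2 + \frac{\left(-1 + w\right) \left(4 + w\right)}{9}$ ($y{\left(w \right)} = -2 + \frac{\left(w + 4\right) \left(w - 1\right)}{9} = -2 + \frac{\left(4 + w\right) \left(-1 + w\right)}{9} = -2 + \frac{\left(-1 + w\right) \left(4 + w\right)}{9}$)
$Z{\left(L \right)} = \frac{7}{3}$ ($Z{\left(L \right)} = \left(- \frac{22}{9} + \frac{1}{3} \left(-2\right) + \frac{\left(-2\right)^{2}}{9}\right) - -5 = \left(- \frac{22}{9} - \frac{2}{3} + \frac{1}{9} \cdot 4\right) + 5 = \left(- \frac{22}{9} - \frac{2}{3} + \frac{4}{9}\right) + 5 = - \frac{8}{3} + 5 = \frac{7}{3}$)
$\left(Z{\left(u{\left(0 \right)} \right)} + \sqrt{267 + 702}\right) 911 = \left(\frac{7}{3} + \sqrt{267 + 702}\right) 911 = \left(\frac{7}{3} + \sqrt{969}\right) 911 = \frac{6377}{3} + 911 \sqrt{969}$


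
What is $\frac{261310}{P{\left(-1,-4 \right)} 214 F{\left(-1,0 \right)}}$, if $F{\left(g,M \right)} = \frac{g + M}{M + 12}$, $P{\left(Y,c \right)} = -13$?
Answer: $\frac{1567860}{1391} \approx 1127.1$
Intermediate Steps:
$F{\left(g,M \right)} = \frac{M + g}{12 + M}$
$\frac{261310}{P{\left(-1,-4 \right)} 214 F{\left(-1,0 \right)}} = \frac{261310}{\left(-13\right) 214 \frac{0 - 1}{12 + 0}} = \frac{261310}{\left(-2782\right) \frac{1}{12} \left(-1\right)} = \frac{261310}{\left(-2782\right) \left(- \frac{1}{12}\right)} = \frac{261310}{\frac{1391}{6}} = 261310 \cdot \frac{6}{1391} = \frac{1567860}{1391}$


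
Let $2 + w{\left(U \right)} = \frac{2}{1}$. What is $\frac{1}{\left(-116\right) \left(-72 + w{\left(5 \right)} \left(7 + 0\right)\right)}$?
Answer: $\frac{1}{8352} \approx 0.00011973$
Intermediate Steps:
$w{\left(U \right)} = 0$ ($w{\left(U \right)} = -2 + \frac{2}{1} = -2 + 2 \cdot 1 = -2 + 2 = 0$)
$\frac{1}{\left(-116\right) \left(-72 + w{\left(5 \right)} \left(7 + 0\right)\right)} = \frac{1}{\left(-116\right) \left(-72 + 0 \left(7 + 0\right)\right)} = \frac{1}{\left(-116\right) \left(-72 + 0 \cdot 7\right)} = \frac{1}{\left(-116\right) \left(-72 + 0\right)} = \frac{1}{\left(-116\right) \left(-72\right)} = \frac{1}{8352}$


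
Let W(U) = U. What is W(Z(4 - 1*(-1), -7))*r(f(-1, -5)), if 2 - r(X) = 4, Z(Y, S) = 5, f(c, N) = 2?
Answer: -10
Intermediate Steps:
r(X) = -2 (r(X) = 2 - 1*4 = 2 - 4 = -2)
W(Z(4 - 1*(-1), -7))*r(f(-1, -5)) = 5*(-2) = -10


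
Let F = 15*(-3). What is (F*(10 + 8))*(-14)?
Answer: 11340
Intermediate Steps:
F = -45
(F*(10 + 8))*(-14) = -45*(10 + 8)*(-14) = -45*18*(-14) = -810*(-14) = 11340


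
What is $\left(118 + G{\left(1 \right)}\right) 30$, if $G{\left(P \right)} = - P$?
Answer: $3510$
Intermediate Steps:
$\left(118 + G{\left(1 \right)}\right) 30 = \left(118 - 1\right) 30 = 117 \cdot 30 = 3510$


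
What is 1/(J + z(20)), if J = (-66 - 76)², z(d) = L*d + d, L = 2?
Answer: 1/20224 ≈ 4.9446e-5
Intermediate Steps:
z(d) = 3*d (z(d) = 2*d + d = 3*d)
J = 20164 (J = (-142)² = 20164)
1/(J + z(20)) = 1/(20164 + 3*20) = 1/(20164 + 60) = 1/20224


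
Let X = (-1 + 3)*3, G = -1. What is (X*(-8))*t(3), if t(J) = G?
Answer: 48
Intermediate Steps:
t(J) = -1
X = 6 (X = 2*3 = 6)
(X*(-8))*t(3) = (6*(-8))*(-1) = -48*(-1) = 48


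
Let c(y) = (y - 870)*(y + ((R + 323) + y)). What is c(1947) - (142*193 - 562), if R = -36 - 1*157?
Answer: 4307004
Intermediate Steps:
R = -193 (R = -36 - 157 = -193)
c(y) = (-870 + y)*(130 + 2*y) (c(y) = (y - 870)*(y + ((-193 + 323) + y)) = (-870 + y)*(y + (130 + y)) = (-870 + y)*(130 + 2*y))
c(1947) - (142*193 - 562) = (-113100 - 1610*1947 + 2*1947²) - (142*193 - 562) = (-113100 - 3134670 + 2*3790809) - (27406 - 562) = (-113100 - 3134670 + 7581618) - 1*26844 = 4333848 - 26844 = 4307004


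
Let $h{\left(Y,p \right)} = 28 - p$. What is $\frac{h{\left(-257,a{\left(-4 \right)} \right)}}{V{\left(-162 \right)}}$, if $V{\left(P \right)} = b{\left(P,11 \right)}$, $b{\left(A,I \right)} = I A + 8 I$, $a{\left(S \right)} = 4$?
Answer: $- \frac{12}{847} \approx -0.014168$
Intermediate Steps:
$b{\left(A,I \right)} = 8 I + A I$ ($b{\left(A,I \right)} = A I + 8 I = 8 I + A I$)
$V{\left(P \right)} = 88 + 11 P$ ($V{\left(P \right)} = 11 \left(8 + P\right) = 88 + 11 P$)
$\frac{h{\left(-257,a{\left(-4 \right)} \right)}}{V{\left(-162 \right)}} = \frac{28 - 4}{88 + 11 \left(-162\right)} = \frac{28 - 4}{88 - 1782} = \frac{24}{-1694} = 24 \left(- \frac{1}{1694}\right) = - \frac{12}{847}$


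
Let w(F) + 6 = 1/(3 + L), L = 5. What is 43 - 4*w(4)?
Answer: 133/2 ≈ 66.500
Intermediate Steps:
w(F) = -47/8 (w(F) = -6 + 1/(3 + 5) = -6 + 1/8 = -47/8)
43 - 4*w(4) = 43 - 4*(-47/8) = 43 + 47/2 = 133/2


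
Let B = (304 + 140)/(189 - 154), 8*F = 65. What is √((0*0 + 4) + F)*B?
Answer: 111*√194/35 ≈ 44.173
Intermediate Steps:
F = 65/8 (F = (⅛)*65 = 65/8 ≈ 8.1250)
B = 444/35 ≈ 12.686
√((0*0 + 4) + F)*B = √((0*0 + 4) + 65/8)*(444/35) = √((0 + 4) + 65/8)*(444/35) = √(4 + 65/8)*(444/35) = √(97/8)*(444/35) = (√194/4)*(444/35) = 111*√194/35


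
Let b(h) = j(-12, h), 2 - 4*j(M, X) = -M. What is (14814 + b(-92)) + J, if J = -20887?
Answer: -12151/2 ≈ -6075.5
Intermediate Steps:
j(M, X) = 1/2 + M/4 (j(M, X) = 1/2 - (-1)*M/4 = 1/2 + M/4)
b(h) = -5/2 (b(h) = 1/2 + (1/4)*(-12) = 1/2 - 3 = -5/2)
(14814 + b(-92)) + J = (14814 - 5/2) - 20887 = 29623/2 - 20887 = -12151/2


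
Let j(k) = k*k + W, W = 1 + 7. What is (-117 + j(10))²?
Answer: 81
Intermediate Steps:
W = 8
j(k) = 8 + k² (j(k) = k*k + 8 = k² + 8 = 8 + k²)
(-117 + j(10))² = (-117 + (8 + 10²))² = (-117 + (8 + 100))² = (-117 + 108)² = (-9)² = 81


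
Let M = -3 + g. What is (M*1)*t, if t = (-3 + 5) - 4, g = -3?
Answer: 12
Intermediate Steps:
t = -2 (t = 2 - 4 = -2)
M = -6 (M = -3 - 3 = -6)
(M*1)*t = -6*1*(-2) = -6*(-2) = 12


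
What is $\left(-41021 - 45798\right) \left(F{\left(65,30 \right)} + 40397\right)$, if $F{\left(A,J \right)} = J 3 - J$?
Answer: $-3512436283$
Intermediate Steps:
$F{\left(A,J \right)} = 2 J$ ($F{\left(A,J \right)} = 3 J - J = 2 J$)
$\left(-41021 - 45798\right) \left(F{\left(65,30 \right)} + 40397\right) = \left(-41021 - 45798\right) \left(2 \cdot 30 + 40397\right) = - 86819 \left(60 + 40397\right) = \left(-86819\right) 40457 = -3512436283$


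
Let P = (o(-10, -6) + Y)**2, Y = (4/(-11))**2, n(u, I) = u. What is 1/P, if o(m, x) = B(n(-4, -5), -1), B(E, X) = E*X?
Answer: 14641/250000 ≈ 0.058564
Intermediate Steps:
Y = 16/121 (Y = (4*(-1/11))**2 = (-4/11)**2 = 16/121 ≈ 0.13223)
o(m, x) = 4 (o(m, x) = -4*(-1) = 4)
P = 250000/14641 (P = (4 + 16/121)**2 = (500/121)**2 = 250000/14641 ≈ 17.075)
1/P = 1/(250000/14641) = 14641/250000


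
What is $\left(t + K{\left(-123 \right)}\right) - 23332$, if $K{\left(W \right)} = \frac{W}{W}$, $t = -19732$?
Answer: $-43063$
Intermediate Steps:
$K{\left(W \right)} = 1$
$\left(t + K{\left(-123 \right)}\right) - 23332 = \left(-19732 + 1\right) - 23332 = -19731 - 23332 = -43063$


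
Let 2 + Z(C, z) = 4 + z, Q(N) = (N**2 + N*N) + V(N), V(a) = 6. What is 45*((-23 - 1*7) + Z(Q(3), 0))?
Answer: -1260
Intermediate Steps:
Q(N) = 6 + 2*N**2 (Q(N) = (N**2 + N*N) + 6 = (N**2 + N**2) + 6 = 2*N**2 + 6 = 6 + 2*N**2)
Z(C, z) = 2 + z (Z(C, z) = -2 + (4 + z) = 2 + z)
45*((-23 - 1*7) + Z(Q(3), 0)) = 45*((-23 - 1*7) + (2 + 0)) = 45*((-23 - 7) + 2) = 45*(-30 + 2) = 45*(-28) = -1260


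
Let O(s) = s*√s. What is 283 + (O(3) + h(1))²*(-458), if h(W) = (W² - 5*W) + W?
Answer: -16205 + 8244*√3 ≈ -1926.0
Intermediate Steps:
h(W) = W² - 4*W
O(s) = s^(3/2)
283 + (O(3) + h(1))²*(-458) = 283 + (3^(3/2) + 1*(-4 + 1))²*(-458) = 283 + (3*√3 + 1*(-3))²*(-458) = 283 + (3*√3 - 3)²*(-458) = 283 + (-3 + 3*√3)²*(-458) = 283 - 458*(-3 + 3*√3)²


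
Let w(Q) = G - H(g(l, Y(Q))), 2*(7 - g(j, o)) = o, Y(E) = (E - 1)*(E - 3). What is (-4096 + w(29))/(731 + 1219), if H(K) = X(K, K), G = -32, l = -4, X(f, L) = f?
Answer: -1257/650 ≈ -1.9338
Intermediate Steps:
Y(E) = (-1 + E)*(-3 + E)
g(j, o) = 7 - o/2
H(K) = K
w(Q) = -75/2 + Q²/2 - 2*Q (w(Q) = -32 - (7 - (3 + Q² - 4*Q)/2) = -32 - (7 + (-3/2 + 2*Q - Q²/2)) = -32 - (11/2 + 2*Q - Q²/2) = -32 + (-11/2 + Q²/2 - 2*Q) = -75/2 + Q²/2 - 2*Q)
(-4096 + w(29))/(731 + 1219) = (-4096 + (-75/2 + (½)*29² - 2*29))/(731 + 1219) = (-4096 + (-75/2 + (½)*841 - 58))/1950 = (-4096 + (-75/2 + 841/2 - 58))*(1/1950) = (-4096 + 325)*(1/1950) = -3771*1/1950 = -1257/650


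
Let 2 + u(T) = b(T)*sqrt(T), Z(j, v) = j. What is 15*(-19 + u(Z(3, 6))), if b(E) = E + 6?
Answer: -315 + 135*sqrt(3) ≈ -81.173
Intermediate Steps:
b(E) = 6 + E
u(T) = -2 + sqrt(T)*(6 + T) (u(T) = -2 + (6 + T)*sqrt(T) = -2 + sqrt(T)*(6 + T))
15*(-19 + u(Z(3, 6))) = 15*(-19 + (-2 + sqrt(3)*(6 + 3))) = 15*(-19 + (-2 + sqrt(3)*9)) = 15*(-19 + (-2 + 9*sqrt(3))) = 15*(-21 + 9*sqrt(3)) = -315 + 135*sqrt(3)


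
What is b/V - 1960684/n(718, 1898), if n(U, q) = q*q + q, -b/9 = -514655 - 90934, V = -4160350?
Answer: -13900831237151/7497578912850 ≈ -1.8540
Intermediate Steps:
b = 5450301 (b = -9*(-514655 - 90934) = -9*(-605589) = 5450301)
n(U, q) = q + q**2 (n(U, q) = q**2 + q = q + q**2)
b/V - 1960684/n(718, 1898) = 5450301/(-4160350) - 1960684*1/(1898*(1 + 1898)) = 5450301*(-1/4160350) - 1960684/(1898*1899) = -5450301/4160350 - 1960684/3604302 = -5450301/4160350 - 1960684*1/3604302 = -5450301/4160350 - 980342/1802151 = -13900831237151/7497578912850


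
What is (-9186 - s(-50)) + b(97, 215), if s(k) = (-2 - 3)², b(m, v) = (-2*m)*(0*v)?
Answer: -9211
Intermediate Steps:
b(m, v) = 0 (b(m, v) = -2*m*0 = 0)
s(k) = 25 (s(k) = (-5)² = 25)
(-9186 - s(-50)) + b(97, 215) = (-9186 - 1*25) + 0 = (-9186 - 25) + 0 = -9211 + 0 = -9211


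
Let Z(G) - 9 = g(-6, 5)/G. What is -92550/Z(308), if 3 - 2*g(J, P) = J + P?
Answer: -14252700/1387 ≈ -10276.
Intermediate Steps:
g(J, P) = 3/2 - J/2 - P/2 (g(J, P) = 3/2 - (J + P)/2 = 3/2 + (-J/2 - P/2) = 3/2 - J/2 - P/2)
Z(G) = 9 + 2/G (Z(G) = 9 + (3/2 - ½*(-6) - ½*5)/G = 9 + (3/2 + 3 - 5/2)/G = 9 + 2/G)
-92550/Z(308) = -92550/(9 + 2/308) = -92550/(9 + 2*(1/308)) = -92550/(9 + 1/154) = -92550/1387/154 = -92550*154/1387 = -14252700/1387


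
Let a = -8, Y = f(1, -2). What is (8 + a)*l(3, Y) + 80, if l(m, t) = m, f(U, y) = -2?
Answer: 80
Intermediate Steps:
Y = -2
(8 + a)*l(3, Y) + 80 = (8 - 8)*3 + 80 = 0*3 + 80 = 0 + 80 = 80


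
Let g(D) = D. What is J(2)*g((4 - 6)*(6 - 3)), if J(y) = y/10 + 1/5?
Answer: -12/5 ≈ -2.4000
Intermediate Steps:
J(y) = ⅕ + y/10 (J(y) = y*(⅒) + 1*(⅕) = y/10 + ⅕ = ⅕ + y/10)
J(2)*g((4 - 6)*(6 - 3)) = (⅕ + (⅒)*2)*((4 - 6)*(6 - 3)) = (⅕ + ⅕)*(-2*3) = (⅖)*(-6) = -12/5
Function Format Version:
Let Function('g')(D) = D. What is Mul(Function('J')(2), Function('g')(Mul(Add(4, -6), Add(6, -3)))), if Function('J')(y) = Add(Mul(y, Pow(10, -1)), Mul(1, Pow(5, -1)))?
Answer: Rational(-12, 5) ≈ -2.4000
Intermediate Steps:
Function('J')(y) = Add(Rational(1, 5), Mul(Rational(1, 10), y)) (Function('J')(y) = Add(Mul(y, Rational(1, 10)), Mul(1, Rational(1, 5))) = Add(Mul(Rational(1, 10), y), Rational(1, 5)) = Add(Rational(1, 5), Mul(Rational(1, 10), y)))
Mul(Function('J')(2), Function('g')(Mul(Add(4, -6), Add(6, -3)))) = Mul(Add(Rational(1, 5), Mul(Rational(1, 10), 2)), Mul(Add(4, -6), Add(6, -3))) = Mul(Add(Rational(1, 5), Rational(1, 5)), Mul(-2, 3)) = Mul(Rational(2, 5), -6) = Rational(-12, 5)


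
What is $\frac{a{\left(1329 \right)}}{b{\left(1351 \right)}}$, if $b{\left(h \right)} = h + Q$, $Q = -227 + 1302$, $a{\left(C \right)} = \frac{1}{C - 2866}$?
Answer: $- \frac{1}{3728762} \approx -2.6819 \cdot 10^{-7}$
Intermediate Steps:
$a{\left(C \right)} = \frac{1}{-2866 + C}$
$Q = 1075$
$b{\left(h \right)} = 1075 + h$ ($b{\left(h \right)} = h + 1075 = 1075 + h$)
$\frac{a{\left(1329 \right)}}{b{\left(1351 \right)}} = \frac{1}{\left(-2866 + 1329\right) \left(1075 + 1351\right)} = \frac{1}{\left(-1537\right) 2426} = \left(- \frac{1}{1537}\right) \frac{1}{2426} = - \frac{1}{3728762}$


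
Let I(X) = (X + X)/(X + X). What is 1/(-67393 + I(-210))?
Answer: -1/67392 ≈ -1.4839e-5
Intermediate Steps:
I(X) = 1 (I(X) = (2*X)/((2*X)) = (2*X)*(1/(2*X)) = 1)
1/(-67393 + I(-210)) = 1/(-67393 + 1) = 1/(-67392) = -1/67392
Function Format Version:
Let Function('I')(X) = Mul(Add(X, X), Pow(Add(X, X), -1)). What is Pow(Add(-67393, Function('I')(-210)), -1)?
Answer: Rational(-1, 67392) ≈ -1.4839e-5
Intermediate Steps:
Function('I')(X) = 1 (Function('I')(X) = Mul(Mul(2, X), Pow(Mul(2, X), -1)) = Mul(Mul(2, X), Mul(Rational(1, 2), Pow(X, -1))) = 1)
Pow(Add(-67393, Function('I')(-210)), -1) = Pow(Add(-67393, 1), -1) = Pow(-67392, -1) = Rational(-1, 67392)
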